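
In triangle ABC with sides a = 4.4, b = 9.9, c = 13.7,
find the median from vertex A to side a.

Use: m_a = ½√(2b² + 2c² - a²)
m_a = ½√(2·9.9² + 2·13.7² − 4.4²) = ½√(2·98.01 + 2·187.69 − 19.36) = ½√(196.02 + 375.38 − 19.36) = ½√552.04
√552.04 ≈ 23.4955, so m_a ≈ 11.7478

m_a = 11.75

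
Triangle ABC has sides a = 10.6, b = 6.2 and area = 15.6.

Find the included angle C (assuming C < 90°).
Area = ½·a·b·sin(C)  ⇒  sin(C) = 2·Area/(a·b) = 2·15.6/(10.6·6.2) = 31.2/65.72 ≈ 0.474741
C = arcsin(0.474741) ≈ 28.3425° (taking the acute solution since C < 90°)

C = 28.34°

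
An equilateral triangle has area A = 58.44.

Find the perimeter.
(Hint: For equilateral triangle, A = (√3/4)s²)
A = (√3/4)s²  ⇒  s² = 4A/√3 = 4·58.44/√3 = 233.76/1.73205 ≈ 134.961
s ≈ √134.961 ≈ 11.6173
Perimeter = 3s ≈ 3·11.6173 ≈ 34.8519

Perimeter = 34.85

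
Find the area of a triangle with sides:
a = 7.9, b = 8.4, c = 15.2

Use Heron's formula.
s = (7.9 + 8.4 + 15.2)/2 = 31.5/2 = 15.75
s − a = 7.85, s − b = 7.35, s − c = 0.55
s(s−a)(s−b)(s−c) = 15.75·7.85·7.35·0.55 ≈ 499.805
Area = √499.805 ≈ 22.3563

Area = 22.36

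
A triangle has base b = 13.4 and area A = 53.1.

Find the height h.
A = ½·b·h  ⇒  h = 2A/b = 2·53.1/13.4 = 106.2/13.4 ≈ 7.92537

h = 7.925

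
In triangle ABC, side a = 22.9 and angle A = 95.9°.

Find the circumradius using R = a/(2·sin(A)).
R = a/(2·sin(A)) = 22.9/(2·sin(95.9°))
sin(95.9°) ≈ 0.994703
R ≈ 22.9/(2·0.994703) = 22.9/1.98941 ≈ 11.511

R = 11.51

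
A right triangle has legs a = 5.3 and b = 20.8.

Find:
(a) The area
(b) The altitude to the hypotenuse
(a) The legs are perpendicular, so Area = ½·a·b = ½·5.3·20.8 = ½·110.24 = 55.12
(b) Hypotenuse c = √(a² + b²) = √(28.09 + 432.64) = √460.73 ≈ 21.4646
    Area = ½·c·h_c  ⇒  h_c = 2·Area/c = 110.24/21.4646 ≈ 5.13589

Area = 55.12, h_c = 5.136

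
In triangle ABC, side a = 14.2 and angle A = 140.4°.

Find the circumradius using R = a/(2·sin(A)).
R = a/(2·sin(A)) = 14.2/(2·sin(140.4°))
sin(140.4°) ≈ 0.637424
R ≈ 14.2/(2·0.637424) = 14.2/1.27485 ≈ 11.1386

R = 11.14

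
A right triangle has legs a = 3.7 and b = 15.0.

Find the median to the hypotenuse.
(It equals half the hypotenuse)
Hypotenuse c = √(a² + b²) = √(13.69 + 225) = √238.69 ≈ 15.4496
Median to hypotenuse = c/2 ≈ 15.4496/2 ≈ 7.7248

Median = 7.725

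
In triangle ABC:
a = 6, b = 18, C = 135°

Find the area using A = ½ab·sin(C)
A = ½·a·b·sin(C) = ½·6·18·sin(135°)
sin(135°) ≈ 0.707107
A ≈ ½·108·0.707107 = 54·0.707107 ≈ 38.1838

Area = 38.18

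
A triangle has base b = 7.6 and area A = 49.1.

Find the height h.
A = ½·b·h  ⇒  h = 2A/b = 2·49.1/7.6 = 98.2/7.6 ≈ 12.9211

h = 12.92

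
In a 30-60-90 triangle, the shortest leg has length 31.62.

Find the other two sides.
In a 30-60-90 triangle the sides are in ratio 1 : √3 : 2 (short leg : long leg : hypotenuse).
Long leg = 31.62·√3 ≈ 31.62·1.73205 ≈ 54.7674
Hypotenuse = 2·31.62 = 63.24

Long leg = 31.62√3 = 54.77, Hypotenuse = 63.24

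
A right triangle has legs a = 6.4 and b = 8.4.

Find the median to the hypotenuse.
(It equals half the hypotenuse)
Hypotenuse c = √(a² + b²) = √(40.96 + 70.56) = √111.52 ≈ 10.5603
Median to hypotenuse = c/2 ≈ 10.5603/2 ≈ 5.28015

Median = 5.28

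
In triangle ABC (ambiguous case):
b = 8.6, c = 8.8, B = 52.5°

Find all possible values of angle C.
b/sin(B) = c/sin(C)  ⇒  sin(C) = c·sin(B)/b = 8.8·sin(52.5°)/8.6
sin(52.5°) ≈ 0.793353
sin(C) ≈ 8.8·0.793353/8.6 ≈ 6.98151/8.6 ≈ 0.811803
Candidate 1: C₁ = arcsin(0.811803) ≈ 54.2725°  →  A = 180° − 52.5° − 54.2725° ≈ 73.2275° > 0, valid
Candidate 2: C₂ = 180° − C₁ ≈ 125.727°  →  A = 180° − 52.5° − 125.727° ≈ 1.77251° > 0, valid

C = 54.27° or C = 125.7° (two solutions)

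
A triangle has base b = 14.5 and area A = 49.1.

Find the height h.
A = ½·b·h  ⇒  h = 2A/b = 2·49.1/14.5 = 98.2/14.5 ≈ 6.77241

h = 6.772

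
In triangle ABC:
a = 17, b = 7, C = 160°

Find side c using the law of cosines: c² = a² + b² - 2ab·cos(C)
c² = 17² + 7² − 2·17·7·cos(160°)
cos(160°) ≈ -0.939693
c² ≈ 289 + 49 − 238·(-0.939693) ≈ 338 + 223.647 ≈ 561.647
c ≈ √561.647 ≈ 23.6991

c = 23.7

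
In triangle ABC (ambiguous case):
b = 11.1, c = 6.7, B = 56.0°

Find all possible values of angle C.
b/sin(B) = c/sin(C)  ⇒  sin(C) = c·sin(B)/b = 6.7·sin(56.0°)/11.1
sin(56.0°) ≈ 0.829038
sin(C) ≈ 6.7·0.829038/11.1 ≈ 5.55455/11.1 ≈ 0.50041
Candidate 1: C₁ = arcsin(0.50041) ≈ 30.0271°  →  A = 180° − 56.0° − 30.0271° ≈ 93.9729° > 0, valid
Candidate 2: C₂ = 180° − C₁ ≈ 149.973°  →  A = 180° − 56.0° − 149.973° ≈ -25.9729° ≤ 0, not a valid triangle

C = 30.03° (one solution)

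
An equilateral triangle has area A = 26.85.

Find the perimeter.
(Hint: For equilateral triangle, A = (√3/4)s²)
A = (√3/4)s²  ⇒  s² = 4A/√3 = 4·26.85/√3 = 107.4/1.73205 ≈ 62.0074
s ≈ √62.0074 ≈ 7.87448
Perimeter = 3s ≈ 3·7.87448 ≈ 23.6234

Perimeter = 23.62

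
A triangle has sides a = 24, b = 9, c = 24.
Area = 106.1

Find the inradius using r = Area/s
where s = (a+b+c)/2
s = (24 + 9 + 24)/2 = 57/2 = 28.5
r = Area/s = 106.1/28.5 ≈ 3.72281

r = 3.723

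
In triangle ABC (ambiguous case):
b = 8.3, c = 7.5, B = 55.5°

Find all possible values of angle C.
b/sin(B) = c/sin(C)  ⇒  sin(C) = c·sin(B)/b = 7.5·sin(55.5°)/8.3
sin(55.5°) ≈ 0.824126
sin(C) ≈ 7.5·0.824126/8.3 ≈ 6.18095/8.3 ≈ 0.744692
Candidate 1: C₁ = arcsin(0.744692) ≈ 48.1327°  →  A = 180° − 55.5° − 48.1327° ≈ 76.3673° > 0, valid
Candidate 2: C₂ = 180° − C₁ ≈ 131.867°  →  A = 180° − 55.5° − 131.867° ≈ -7.3673° ≤ 0, not a valid triangle

C = 48.13° (one solution)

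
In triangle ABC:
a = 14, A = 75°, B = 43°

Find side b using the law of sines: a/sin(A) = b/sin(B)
a/sin(A) = b/sin(B)  ⇒  b = a·sin(B)/sin(A) = 14·sin(43°)/sin(75°)
sin(43°) ≈ 0.681998, sin(75°) ≈ 0.965926
b ≈ 14·0.681998/0.965926 ≈ 9.54798/0.965926 ≈ 9.88479

b = 9.885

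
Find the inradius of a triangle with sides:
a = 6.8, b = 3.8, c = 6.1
r = Area/s where s is the semi-perimeter.
s = (6.8 + 3.8 + 6.1)/2 = 16.7/2 = 8.35
Area = √(s(s−a)(s−b)(s−c)) = √(8.35·1.55·4.55·2.25) ≈ √132.499 ≈ 11.5108
r ≈ 11.5108/8.35 ≈ 1.37854

r = 1.379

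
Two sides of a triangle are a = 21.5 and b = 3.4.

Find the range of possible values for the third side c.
Triangle inequality: |a − b| < c < a + b
|a − b| = |21.5 − 3.4| = 18.1
a + b = 21.5 + 3.4 = 24.9

18.1 < c < 24.9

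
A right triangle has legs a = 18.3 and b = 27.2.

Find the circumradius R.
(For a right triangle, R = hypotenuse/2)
Hypotenuse c = √(a² + b²) = √(334.89 + 739.84) = √1074.73 ≈ 32.7831
R = c/2 ≈ 32.7831/2 ≈ 16.3915

R = 16.39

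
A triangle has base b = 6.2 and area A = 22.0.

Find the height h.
A = ½·b·h  ⇒  h = 2A/b = 2·22.0/6.2 = 44/6.2 ≈ 7.09677

h = 7.097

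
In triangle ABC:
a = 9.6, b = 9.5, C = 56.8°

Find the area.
Two sides and the included angle (SAS): A = ½·a·b·sin(C) = ½·9.6·9.5·sin(56.8°)
sin(56.8°) ≈ 0.836764
A ≈ ½·91.2·0.836764 = 45.6·0.836764 ≈ 38.1565

Area = 38.16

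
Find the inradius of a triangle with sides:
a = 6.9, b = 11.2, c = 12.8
r = Area/s where s is the semi-perimeter.
s = (6.9 + 11.2 + 12.8)/2 = 30.9/2 = 15.45
Area = √(s(s−a)(s−b)(s−c)) = √(15.45·8.55·4.25·2.65) ≈ √1487.75 ≈ 38.5713
r ≈ 38.5713/15.45 ≈ 2.49653

r = 2.497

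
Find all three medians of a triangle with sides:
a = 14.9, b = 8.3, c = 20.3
Median formula: m_a = ½√(2b² + 2c² − a²) (and cyclically). a² = 222.01, b² = 68.89, c² = 412.09.
m_a = ½√(2·68.89 + 2·412.09 − 222.01) = ½√739.95 ≈ ½·27.202 ≈ 13.601
m_b = ½√(2·222.01 + 2·412.09 − 68.89) = ½√1199.31 ≈ ½·34.6311 ≈ 17.3155
m_c = ½√(2·222.01 + 2·68.89 − 412.09) = ½√169.71 ≈ ½·13.0273 ≈ 6.51364

m_a = 13.6, m_b = 17.32, m_c = 6.514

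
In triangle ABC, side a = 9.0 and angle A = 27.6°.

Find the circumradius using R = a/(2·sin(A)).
R = a/(2·sin(A)) = 9.0/(2·sin(27.6°))
sin(27.6°) ≈ 0.463296
R ≈ 9.0/(2·0.463296) = 9.0/0.926592 ≈ 9.71301

R = 9.713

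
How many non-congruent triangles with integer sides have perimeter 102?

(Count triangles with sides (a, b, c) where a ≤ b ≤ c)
Let a ≤ b ≤ c with a + b + c = 102. The only binding inequality is a + b > c, i.e. 102 − c > c, so c < 102/2; and c ≥ 102/3 since c is the largest side.
So 34 ≤ c ≤ 50. For each c, b runs from ⌈(102 − c)/2⌉ up to c (then a = 102 − b − c satisfies 1 ≤ a ≤ b automatically), giving c − ⌈(102 − c)/2⌉ + 1 choices.
Summing over c: 1 + 2 + 4 + 5 + … + 23 + 25  (17 terms, c = 34, …, 50) = 217
Check (closed form: nearest integer to p²/48 for even p, (p+3)²/48 for odd p): 102²/48 = 10404/48 ≈ 216.75 → 217

217 triangles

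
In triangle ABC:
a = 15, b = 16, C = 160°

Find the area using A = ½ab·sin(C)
A = ½·a·b·sin(C) = ½·15·16·sin(160°)
sin(160°) ≈ 0.34202
A ≈ ½·240·0.34202 = 120·0.34202 ≈ 41.0424

Area = 41.04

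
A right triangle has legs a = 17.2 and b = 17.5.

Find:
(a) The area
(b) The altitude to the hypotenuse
(a) The legs are perpendicular, so Area = ½·a·b = ½·17.2·17.5 = ½·301 = 150.5
(b) Hypotenuse c = √(a² + b²) = √(295.84 + 306.25) = √602.09 ≈ 24.5375
    Area = ½·c·h_c  ⇒  h_c = 2·Area/c = 301/24.5375 ≈ 12.2669

Area = 150.5, h_c = 12.27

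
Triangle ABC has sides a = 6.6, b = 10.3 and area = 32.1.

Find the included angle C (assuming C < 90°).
Area = ½·a·b·sin(C)  ⇒  sin(C) = 2·Area/(a·b) = 2·32.1/(6.6·10.3) = 64.2/67.98 ≈ 0.944395
C = arcsin(0.944395) ≈ 70.8033° (taking the acute solution since C < 90°)

C = 70.8°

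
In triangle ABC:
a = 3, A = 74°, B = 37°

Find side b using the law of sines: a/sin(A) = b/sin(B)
a/sin(A) = b/sin(B)  ⇒  b = a·sin(B)/sin(A) = 3·sin(37°)/sin(74°)
sin(37°) ≈ 0.601815, sin(74°) ≈ 0.961262
b ≈ 3·0.601815/0.961262 ≈ 1.80545/0.961262 ≈ 1.8782

b = 1.878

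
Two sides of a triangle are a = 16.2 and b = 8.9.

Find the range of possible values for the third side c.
Triangle inequality: |a − b| < c < a + b
|a − b| = |16.2 − 8.9| = 7.3
a + b = 16.2 + 8.9 = 25.1

7.3 < c < 25.1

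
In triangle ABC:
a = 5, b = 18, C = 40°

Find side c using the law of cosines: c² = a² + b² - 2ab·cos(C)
c² = 5² + 18² − 2·5·18·cos(40°)
cos(40°) ≈ 0.766044
c² ≈ 25 + 324 − 180·(0.766044) ≈ 349 − 137.888 ≈ 211.112
c ≈ √211.112 ≈ 14.5297

c = 14.53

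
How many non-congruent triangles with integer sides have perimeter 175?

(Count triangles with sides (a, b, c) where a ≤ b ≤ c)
Let a ≤ b ≤ c with a + b + c = 175. The only binding inequality is a + b > c, i.e. 175 − c > c, so c < 175/2; and c ≥ 175/3 since c is the largest side.
So 59 ≤ c ≤ 87. For each c, b runs from ⌈(175 − c)/2⌉ up to c (then a = 175 − b − c satisfies 1 ≤ a ≤ b automatically), giving c − ⌈(175 − c)/2⌉ + 1 choices.
Summing over c: 2 + 3 + 5 + 6 + … + 42 + 44  (29 terms, c = 59, …, 87) = 660
Check (closed form: nearest integer to p²/48 for even p, (p+3)²/48 for odd p): (175+3)²/48 = 178²/48 = 31684/48 ≈ 660.08 → 660

660 triangles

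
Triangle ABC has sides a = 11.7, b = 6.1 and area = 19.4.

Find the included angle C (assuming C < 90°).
Area = ½·a·b·sin(C)  ⇒  sin(C) = 2·Area/(a·b) = 2·19.4/(11.7·6.1) = 38.8/71.37 ≈ 0.543646
C = arcsin(0.543646) ≈ 32.9322° (taking the acute solution since C < 90°)

C = 32.93°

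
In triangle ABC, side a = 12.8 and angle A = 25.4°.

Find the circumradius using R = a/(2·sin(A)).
R = a/(2·sin(A)) = 12.8/(2·sin(25.4°))
sin(25.4°) ≈ 0.428935
R ≈ 12.8/(2·0.428935) = 12.8/0.85787 ≈ 14.9207

R = 14.92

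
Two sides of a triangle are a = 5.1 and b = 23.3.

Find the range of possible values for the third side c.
Triangle inequality: |a − b| < c < a + b
|a − b| = |5.1 − 23.3| = 18.2
a + b = 5.1 + 23.3 = 28.4

18.2 < c < 28.4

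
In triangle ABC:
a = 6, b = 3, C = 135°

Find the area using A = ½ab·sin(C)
A = ½·a·b·sin(C) = ½·6·3·sin(135°)
sin(135°) ≈ 0.707107
A ≈ ½·18·0.707107 = 9·0.707107 ≈ 6.36396

Area = 6.364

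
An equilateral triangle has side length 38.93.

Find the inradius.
r = Area/s with s the semi-perimeter.
Area = (√3/4)·38.93² = (√3/4)·1515.5449 ≈ 0.433013·1515.5449 ≈ 656.25
s = 3·38.93/2 = 58.395
r ≈ 656.25/58.395 ≈ 11.2381
(Equivalently r = side/(2√3) = 38.93/3.4641 ≈ 11.2381.)

r = 11.24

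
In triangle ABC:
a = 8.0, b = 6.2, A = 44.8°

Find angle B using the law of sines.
a/sin(A) = b/sin(B)  ⇒  sin(B) = b·sin(A)/a = 6.2·sin(44.8°)/8.0
sin(44.8°) ≈ 0.704634
sin(B) ≈ 6.2·0.704634/8.0 ≈ 4.36873/8.0 ≈ 0.546092
B = arcsin(0.546092) ≈ 33.0993°
(Since b ≤ a we need B ≤ A, so the obtuse alternative 180° − 33.0993° ≈ 146.901° is rejected.)

B = 33.1°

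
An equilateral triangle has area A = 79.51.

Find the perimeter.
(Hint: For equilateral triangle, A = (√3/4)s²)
A = (√3/4)s²  ⇒  s² = 4A/√3 = 4·79.51/√3 = 318.04/1.73205 ≈ 183.62
s ≈ √183.62 ≈ 13.5507
Perimeter = 3s ≈ 3·13.5507 ≈ 40.652

Perimeter = 40.65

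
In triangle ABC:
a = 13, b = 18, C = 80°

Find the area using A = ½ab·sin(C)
A = ½·a·b·sin(C) = ½·13·18·sin(80°)
sin(80°) ≈ 0.984808
A ≈ ½·234·0.984808 = 117·0.984808 ≈ 115.223

Area = 115.2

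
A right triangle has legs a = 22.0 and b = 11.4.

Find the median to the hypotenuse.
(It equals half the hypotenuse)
Hypotenuse c = √(a² + b²) = √(484 + 129.96) = √613.96 ≈ 24.7782
Median to hypotenuse = c/2 ≈ 24.7782/2 ≈ 12.3891

Median = 12.39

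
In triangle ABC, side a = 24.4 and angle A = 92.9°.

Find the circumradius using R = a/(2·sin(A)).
R = a/(2·sin(A)) = 24.4/(2·sin(92.9°))
sin(92.9°) ≈ 0.998719
R ≈ 24.4/(2·0.998719) = 24.4/1.99744 ≈ 12.2156

R = 12.22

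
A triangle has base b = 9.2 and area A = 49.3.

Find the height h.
A = ½·b·h  ⇒  h = 2A/b = 2·49.3/9.2 = 98.6/9.2 ≈ 10.7174

h = 10.72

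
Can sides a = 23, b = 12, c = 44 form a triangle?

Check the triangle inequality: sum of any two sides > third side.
a + b vs c: 23 + 12 = 35 ≤ 44  ✗
a + c vs b: 23 + 44 = 67 > 12  ✓
b + c vs a: 12 + 44 = 56 > 23  ✓

No: 23 + 12 = 35 is not > 44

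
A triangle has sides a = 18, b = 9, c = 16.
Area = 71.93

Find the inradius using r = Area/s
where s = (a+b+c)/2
s = (18 + 9 + 16)/2 = 43/2 = 21.5
r = Area/s = 71.93/21.5 ≈ 3.34558

r = 3.346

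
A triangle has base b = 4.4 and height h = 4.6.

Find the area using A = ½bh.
A = ½·b·h = ½·4.4·4.6 = ½·20.24 = 10.12

Area = 10.12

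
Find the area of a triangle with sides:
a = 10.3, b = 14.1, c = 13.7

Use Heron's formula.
s = (10.3 + 14.1 + 13.7)/2 = 38.1/2 = 19.05
s − a = 8.75, s − b = 4.95, s − c = 5.35
s(s−a)(s−b)(s−c) = 19.05·8.75·4.95·5.35 ≈ 4414.3
Area = √4414.3 ≈ 66.4402

Area = 66.44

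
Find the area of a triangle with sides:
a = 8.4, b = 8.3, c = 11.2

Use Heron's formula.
s = (8.4 + 8.3 + 11.2)/2 = 27.9/2 = 13.95
s − a = 5.55, s − b = 5.65, s − c = 2.75
s(s−a)(s−b)(s−c) = 13.95·5.55·5.65·2.75 ≈ 1202.95
Area = √1202.95 ≈ 34.6836

Area = 34.68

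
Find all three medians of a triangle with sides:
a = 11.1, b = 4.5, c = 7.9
Median formula: m_a = ½√(2b² + 2c² − a²) (and cyclically). a² = 123.21, b² = 20.25, c² = 62.41.
m_a = ½√(2·20.25 + 2·62.41 − 123.21) = ½√42.11 ≈ ½·6.48922 ≈ 3.24461
m_b = ½√(2·123.21 + 2·62.41 − 20.25) = ½√350.99 ≈ ½·18.7347 ≈ 9.36736
m_c = ½√(2·123.21 + 2·20.25 − 62.41) = ½√224.51 ≈ ½·14.9837 ≈ 7.49183

m_a = 3.245, m_b = 9.367, m_c = 7.492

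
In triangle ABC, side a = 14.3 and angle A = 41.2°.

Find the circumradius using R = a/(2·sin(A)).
R = a/(2·sin(A)) = 14.3/(2·sin(41.2°))
sin(41.2°) ≈ 0.658689
R ≈ 14.3/(2·0.658689) = 14.3/1.31738 ≈ 10.8549

R = 10.85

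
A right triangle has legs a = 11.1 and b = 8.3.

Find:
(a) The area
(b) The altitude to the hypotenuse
(a) The legs are perpendicular, so Area = ½·a·b = ½·11.1·8.3 = ½·92.13 = 46.065
(b) Hypotenuse c = √(a² + b²) = √(123.21 + 68.89) = √192.1 ≈ 13.86
    Area = ½·c·h_c  ⇒  h_c = 2·Area/c = 92.13/13.86 ≈ 6.64718

Area = 46.065, h_c = 6.647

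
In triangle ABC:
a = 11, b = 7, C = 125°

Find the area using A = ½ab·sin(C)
A = ½·a·b·sin(C) = ½·11·7·sin(125°)
sin(125°) ≈ 0.819152
A ≈ ½·77·0.819152 = 38.5·0.819152 ≈ 31.5374

Area = 31.54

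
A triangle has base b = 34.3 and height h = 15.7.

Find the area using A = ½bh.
A = ½·b·h = ½·34.3·15.7 = ½·538.51 = 269.255

Area = 269.255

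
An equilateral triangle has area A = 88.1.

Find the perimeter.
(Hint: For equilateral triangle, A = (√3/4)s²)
A = (√3/4)s²  ⇒  s² = 4A/√3 = 4·88.1/√3 = 352.4/1.73205 ≈ 203.458
s ≈ √203.458 ≈ 14.2639
Perimeter = 3s ≈ 3·14.2639 ≈ 42.7916

Perimeter = 42.79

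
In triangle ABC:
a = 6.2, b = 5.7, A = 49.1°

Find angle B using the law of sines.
a/sin(A) = b/sin(B)  ⇒  sin(B) = b·sin(A)/a = 5.7·sin(49.1°)/6.2
sin(49.1°) ≈ 0.755853
sin(B) ≈ 5.7·0.755853/6.2 ≈ 4.30836/6.2 ≈ 0.694898
B = arcsin(0.694898) ≈ 44.0191°
(Since b ≤ a we need B ≤ A, so the obtuse alternative 180° − 44.0191° ≈ 135.981° is rejected.)

B = 44.02°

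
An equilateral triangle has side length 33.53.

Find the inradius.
r = Area/s with s the semi-perimeter.
Area = (√3/4)·33.53² = (√3/4)·1124.2609 ≈ 0.433013·1124.2609 ≈ 486.819
s = 3·33.53/2 = 50.295
r ≈ 486.819/50.295 ≈ 9.67928
(Equivalently r = side/(2√3) = 33.53/3.4641 ≈ 9.67928.)

r = 9.679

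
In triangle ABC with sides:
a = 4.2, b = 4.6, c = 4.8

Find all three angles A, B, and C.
Law of cosines for each angle (a² = 17.64, b² = 21.16, c² = 23.04):
cos(A) = (b² + c² − a²)/(2bc) = (21.16 + 23.04 − 17.64)/(2·4.6·4.8) = 26.56/44.16 ≈ 0.601449  ⇒  A ≈ 53.0262°
cos(B) = (a² + c² − b²)/(2ac) = (17.64 + 23.04 − 21.16)/(2·4.2·4.8) = 19.52/40.32 ≈ 0.484127  ⇒  B ≈ 61.0447°
cos(C) = (a² + b² − c²)/(2ab) = (17.64 + 21.16 − 23.04)/(2·4.2·4.6) = 15.76/38.64 ≈ 0.407867  ⇒  C ≈ 65.9291°
Check: A + B + C ≈ 180°

A = 53.03°, B = 61.04°, C = 65.93°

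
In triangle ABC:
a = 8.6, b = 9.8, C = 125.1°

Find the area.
Two sides and the included angle (SAS): A = ½·a·b·sin(C) = ½·8.6·9.8·sin(125.1°)
sin(125.1°) ≈ 0.81815
A ≈ ½·84.28·0.81815 = 42.14·0.81815 ≈ 34.4768

Area = 34.48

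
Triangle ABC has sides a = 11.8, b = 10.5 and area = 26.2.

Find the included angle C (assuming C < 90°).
Area = ½·a·b·sin(C)  ⇒  sin(C) = 2·Area/(a·b) = 2·26.2/(11.8·10.5) = 52.4/123.9 ≈ 0.422922
C = arcsin(0.422922) ≈ 25.0192° (taking the acute solution since C < 90°)

C = 25.02°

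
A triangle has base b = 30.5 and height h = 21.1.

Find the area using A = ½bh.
A = ½·b·h = ½·30.5·21.1 = ½·643.55 = 321.775

Area = 321.775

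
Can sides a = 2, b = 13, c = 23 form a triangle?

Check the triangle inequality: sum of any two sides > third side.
a + b vs c: 2 + 13 = 15 ≤ 23  ✗
a + c vs b: 2 + 23 = 25 > 13  ✓
b + c vs a: 13 + 23 = 36 > 2  ✓

No: 2 + 13 = 15 is not > 23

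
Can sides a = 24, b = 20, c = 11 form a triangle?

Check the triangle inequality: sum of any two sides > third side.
a + b vs c: 24 + 20 = 44 > 11  ✓
a + c vs b: 24 + 11 = 35 > 20  ✓
b + c vs a: 20 + 11 = 31 > 24  ✓

Yes, triangle inequality satisfied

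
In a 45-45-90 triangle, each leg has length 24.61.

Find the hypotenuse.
In a 45-45-90 triangle the sides are in ratio 1 : 1 : √2, so hypotenuse = leg·√2.
Hypotenuse = 24.61·√2 ≈ 24.61·1.41421 ≈ 34.8038

Hypotenuse = 24.61√2 = 34.8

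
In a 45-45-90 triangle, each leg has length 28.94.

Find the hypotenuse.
In a 45-45-90 triangle the sides are in ratio 1 : 1 : √2, so hypotenuse = leg·√2.
Hypotenuse = 28.94·√2 ≈ 28.94·1.41421 ≈ 40.9273

Hypotenuse = 28.94√2 = 40.93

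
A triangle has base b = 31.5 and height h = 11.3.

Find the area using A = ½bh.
A = ½·b·h = ½·31.5·11.3 = ½·355.95 = 177.975

Area = 177.975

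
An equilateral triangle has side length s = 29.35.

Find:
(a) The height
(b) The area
(a) The height splits the triangle into two 30-60-90 halves: h = s·√3/2 = 29.35·1.73205/2 ≈ 50.8357/2 ≈ 25.4178
(b) Area = (√3/4)·s² = (√3/4)·29.35² = (√3/4)·861.4225 ≈ 0.433013·861.4225 ≈ 373.007

Height = 25.42, Area = 373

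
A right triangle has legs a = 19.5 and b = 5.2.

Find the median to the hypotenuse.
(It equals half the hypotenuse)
Hypotenuse c = √(a² + b²) = √(380.25 + 27.04) = √407.29 ≈ 20.1814
Median to hypotenuse = c/2 ≈ 20.1814/2 ≈ 10.0907

Median = 10.09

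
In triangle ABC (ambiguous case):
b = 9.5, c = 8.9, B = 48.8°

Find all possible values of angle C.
b/sin(B) = c/sin(C)  ⇒  sin(C) = c·sin(B)/b = 8.9·sin(48.8°)/9.5
sin(48.8°) ≈ 0.752415
sin(C) ≈ 8.9·0.752415/9.5 ≈ 6.69649/9.5 ≈ 0.704894
Candidate 1: C₁ = arcsin(0.704894) ≈ 44.821°  →  A = 180° − 48.8° − 44.821° ≈ 86.379° > 0, valid
Candidate 2: C₂ = 180° − C₁ ≈ 135.179°  →  A = 180° − 48.8° − 135.179° ≈ -3.979° ≤ 0, not a valid triangle

C = 44.82° (one solution)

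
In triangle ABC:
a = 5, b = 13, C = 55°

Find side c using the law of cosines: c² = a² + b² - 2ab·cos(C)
c² = 5² + 13² − 2·5·13·cos(55°)
cos(55°) ≈ 0.573576
c² ≈ 25 + 169 − 130·(0.573576) ≈ 194 − 74.5649 ≈ 119.435
c ≈ √119.435 ≈ 10.9286

c = 10.93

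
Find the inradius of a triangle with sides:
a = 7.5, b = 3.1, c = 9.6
r = Area/s where s is the semi-perimeter.
s = (7.5 + 3.1 + 9.6)/2 = 20.2/2 = 10.1
Area = √(s(s−a)(s−b)(s−c)) = √(10.1·2.6·7·0.5) ≈ √91.91 ≈ 9.58697
r ≈ 9.58697/10.1 ≈ 0.949205

r = 0.9492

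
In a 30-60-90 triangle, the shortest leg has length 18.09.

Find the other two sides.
In a 30-60-90 triangle the sides are in ratio 1 : √3 : 2 (short leg : long leg : hypotenuse).
Long leg = 18.09·√3 ≈ 18.09·1.73205 ≈ 31.3328
Hypotenuse = 2·18.09 = 36.18

Long leg = 18.09√3 = 31.33, Hypotenuse = 36.18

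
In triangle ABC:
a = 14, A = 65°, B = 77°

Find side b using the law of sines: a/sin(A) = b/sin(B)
a/sin(A) = b/sin(B)  ⇒  b = a·sin(B)/sin(A) = 14·sin(77°)/sin(65°)
sin(77°) ≈ 0.97437, sin(65°) ≈ 0.906308
b ≈ 14·0.97437/0.906308 ≈ 13.6412/0.906308 ≈ 15.0514

b = 15.05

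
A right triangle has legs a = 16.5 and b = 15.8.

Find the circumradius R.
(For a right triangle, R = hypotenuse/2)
Hypotenuse c = √(a² + b²) = √(272.25 + 249.64) = √521.89 ≈ 22.8449
R = c/2 ≈ 22.8449/2 ≈ 11.4225

R = 11.42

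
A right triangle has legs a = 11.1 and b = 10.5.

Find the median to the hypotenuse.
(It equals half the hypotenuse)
Hypotenuse c = √(a² + b²) = √(123.21 + 110.25) = √233.46 ≈ 15.2794
Median to hypotenuse = c/2 ≈ 15.2794/2 ≈ 7.6397

Median = 7.64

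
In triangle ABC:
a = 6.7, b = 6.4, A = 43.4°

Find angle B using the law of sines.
a/sin(A) = b/sin(B)  ⇒  sin(B) = b·sin(A)/a = 6.4·sin(43.4°)/6.7
sin(43.4°) ≈ 0.687088
sin(B) ≈ 6.4·0.687088/6.7 ≈ 4.39736/6.7 ≈ 0.656322
B = arcsin(0.656322) ≈ 41.02°
(Since b ≤ a we need B ≤ A, so the obtuse alternative 180° − 41.02° ≈ 138.98° is rejected.)

B = 41.02°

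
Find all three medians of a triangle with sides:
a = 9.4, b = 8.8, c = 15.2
Median formula: m_a = ½√(2b² + 2c² − a²) (and cyclically). a² = 88.36, b² = 77.44, c² = 231.04.
m_a = ½√(2·77.44 + 2·231.04 − 88.36) = ½√528.6 ≈ ½·22.9913 ≈ 11.4957
m_b = ½√(2·88.36 + 2·231.04 − 77.44) = ½√561.36 ≈ ½·23.693 ≈ 11.8465
m_c = ½√(2·88.36 + 2·77.44 − 231.04) = ½√100.56 ≈ ½·10.028 ≈ 5.01398

m_a = 11.5, m_b = 11.85, m_c = 5.014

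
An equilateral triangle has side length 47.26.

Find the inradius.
r = Area/s with s the semi-perimeter.
Area = (√3/4)·47.26² = (√3/4)·2233.5076 ≈ 0.433013·2233.5076 ≈ 967.137
s = 3·47.26/2 = 70.89
r ≈ 967.137/70.89 ≈ 13.6428
(Equivalently r = side/(2√3) = 47.26/3.4641 ≈ 13.6428.)

r = 13.64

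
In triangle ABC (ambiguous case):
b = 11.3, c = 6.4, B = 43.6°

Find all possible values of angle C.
b/sin(B) = c/sin(C)  ⇒  sin(C) = c·sin(B)/b = 6.4·sin(43.6°)/11.3
sin(43.6°) ≈ 0.68962
sin(C) ≈ 6.4·0.68962/11.3 ≈ 4.41357/11.3 ≈ 0.390581
Candidate 1: C₁ = arcsin(0.390581) ≈ 22.9907°  →  A = 180° − 43.6° − 22.9907° ≈ 113.409° > 0, valid
Candidate 2: C₂ = 180° − C₁ ≈ 157.009°  →  A = 180° − 43.6° − 157.009° ≈ -20.6093° ≤ 0, not a valid triangle

C = 22.99° (one solution)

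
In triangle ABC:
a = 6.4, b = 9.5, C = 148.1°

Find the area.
Two sides and the included angle (SAS): A = ½·a·b·sin(C) = ½·6.4·9.5·sin(148.1°)
sin(148.1°) ≈ 0.528438
A ≈ ½·60.8·0.528438 = 30.4·0.528438 ≈ 16.0645

Area = 16.06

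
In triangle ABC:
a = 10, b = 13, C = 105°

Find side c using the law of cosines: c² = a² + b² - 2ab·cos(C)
c² = 10² + 13² − 2·10·13·cos(105°)
cos(105°) ≈ -0.258819
c² ≈ 100 + 169 − 260·(-0.258819) ≈ 269 + 67.293 ≈ 336.293
c ≈ √336.293 ≈ 18.3383

c = 18.34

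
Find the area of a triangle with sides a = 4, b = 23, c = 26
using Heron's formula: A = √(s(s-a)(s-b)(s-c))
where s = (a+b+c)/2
s = (4 + 23 + 26)/2 = 53/2 = 26.5
s − a = 22.5, s − b = 3.5, s − c = 0.5
s(s−a)(s−b)(s−c) = 26.5·22.5·3.5·0.5 = 1043.4375
Area = √1043.4375 ≈ 32.3023

s = 26.5, Area = 32.3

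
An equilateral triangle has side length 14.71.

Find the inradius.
r = Area/s with s the semi-perimeter.
Area = (√3/4)·14.71² = (√3/4)·216.3841 ≈ 0.433013·216.3841 ≈ 93.6971
s = 3·14.71/2 = 22.065
r ≈ 93.6971/22.065 ≈ 4.24641
(Equivalently r = side/(2√3) = 14.71/3.4641 ≈ 4.24641.)

r = 4.246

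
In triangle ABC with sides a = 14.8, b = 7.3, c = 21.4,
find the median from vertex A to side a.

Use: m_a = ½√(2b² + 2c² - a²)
m_a = ½√(2·7.3² + 2·21.4² − 14.8²) = ½√(2·53.29 + 2·457.96 − 219.04) = ½√(106.58 + 915.92 − 219.04) = ½√803.46
√803.46 ≈ 28.3454, so m_a ≈ 14.1727

m_a = 14.17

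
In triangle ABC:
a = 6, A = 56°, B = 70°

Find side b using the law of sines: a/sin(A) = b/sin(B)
a/sin(A) = b/sin(B)  ⇒  b = a·sin(B)/sin(A) = 6·sin(70°)/sin(56°)
sin(70°) ≈ 0.939693, sin(56°) ≈ 0.829038
b ≈ 6·0.939693/0.829038 ≈ 5.63816/0.829038 ≈ 6.80084

b = 6.801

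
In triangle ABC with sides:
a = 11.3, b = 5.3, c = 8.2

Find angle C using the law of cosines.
c² = a² + b² − 2ab·cos(C)  ⇒  cos(C) = (a² + b² − c²)/(2ab)
cos(C) = (11.3² + 5.3² − 8.2²)/(2·11.3·5.3) = (127.69 + 28.09 − 67.24)/119.78 = 88.54/119.78 ≈ 0.739189
C = arccos(0.739189) ≈ 42.3377°

C = 42.34°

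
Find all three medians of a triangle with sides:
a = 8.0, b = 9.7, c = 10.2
Median formula: m_a = ½√(2b² + 2c² − a²) (and cyclically). a² = 64, b² = 94.09, c² = 104.04.
m_a = ½√(2·94.09 + 2·104.04 − 64) = ½√332.26 ≈ ½·18.228 ≈ 9.114
m_b = ½√(2·64 + 2·104.04 − 94.09) = ½√241.99 ≈ ½·15.556 ≈ 7.77801
m_c = ½√(2·64 + 2·94.09 − 104.04) = ½√212.14 ≈ ½·14.565 ≈ 7.28251

m_a = 9.114, m_b = 7.778, m_c = 7.283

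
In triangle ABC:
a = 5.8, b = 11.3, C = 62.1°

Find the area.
Two sides and the included angle (SAS): A = ½·a·b·sin(C) = ½·5.8·11.3·sin(62.1°)
sin(62.1°) ≈ 0.883766
A ≈ ½·65.54·0.883766 = 32.77·0.883766 ≈ 28.961

Area = 28.96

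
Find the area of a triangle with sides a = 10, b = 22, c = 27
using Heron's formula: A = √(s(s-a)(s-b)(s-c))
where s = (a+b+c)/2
s = (10 + 22 + 27)/2 = 59/2 = 29.5
s − a = 19.5, s − b = 7.5, s − c = 2.5
s(s−a)(s−b)(s−c) = 29.5·19.5·7.5·2.5 = 10785.9375
Area = √10785.9375 ≈ 103.855

s = 29.5, Area = 103.9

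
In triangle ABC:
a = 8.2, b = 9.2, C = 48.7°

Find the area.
Two sides and the included angle (SAS): A = ½·a·b·sin(C) = ½·8.2·9.2·sin(48.7°)
sin(48.7°) ≈ 0.751264
A ≈ ½·75.44·0.751264 = 37.72·0.751264 ≈ 28.3377

Area = 28.34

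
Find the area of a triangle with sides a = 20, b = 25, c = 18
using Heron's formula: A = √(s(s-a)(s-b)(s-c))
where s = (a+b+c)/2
s = (20 + 25 + 18)/2 = 63/2 = 31.5
s − a = 11.5, s − b = 6.5, s − c = 13.5
s(s−a)(s−b)(s−c) = 31.5·11.5·6.5·13.5 = 31787.4375
Area = √31787.4375 ≈ 178.29

s = 31.5, Area = 178.3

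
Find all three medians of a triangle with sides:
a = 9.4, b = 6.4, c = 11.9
Median formula: m_a = ½√(2b² + 2c² − a²) (and cyclically). a² = 88.36, b² = 40.96, c² = 141.61.
m_a = ½√(2·40.96 + 2·141.61 − 88.36) = ½√276.78 ≈ ½·16.6367 ≈ 8.31835
m_b = ½√(2·88.36 + 2·141.61 − 40.96) = ½√418.98 ≈ ½·20.469 ≈ 10.2345
m_c = ½√(2·88.36 + 2·40.96 − 141.61) = ½√117.03 ≈ ½·10.818 ≈ 5.40902

m_a = 8.318, m_b = 10.23, m_c = 5.409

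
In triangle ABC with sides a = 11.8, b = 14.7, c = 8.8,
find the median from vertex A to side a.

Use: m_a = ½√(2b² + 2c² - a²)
m_a = ½√(2·14.7² + 2·8.8² − 11.8²) = ½√(2·216.09 + 2·77.44 − 139.24) = ½√(432.18 + 154.88 − 139.24) = ½√447.82
√447.82 ≈ 21.1618, so m_a ≈ 10.5809

m_a = 10.58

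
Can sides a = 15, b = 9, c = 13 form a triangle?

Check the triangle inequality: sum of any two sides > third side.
a + b vs c: 15 + 9 = 24 > 13  ✓
a + c vs b: 15 + 13 = 28 > 9  ✓
b + c vs a: 9 + 13 = 22 > 15  ✓

Yes, triangle inequality satisfied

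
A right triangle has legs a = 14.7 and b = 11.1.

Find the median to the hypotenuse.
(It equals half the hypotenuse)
Hypotenuse c = √(a² + b²) = √(216.09 + 123.21) = √339.3 ≈ 18.4201
Median to hypotenuse = c/2 ≈ 18.4201/2 ≈ 9.21005

Median = 9.21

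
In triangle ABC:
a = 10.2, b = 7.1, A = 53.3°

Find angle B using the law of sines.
a/sin(A) = b/sin(B)  ⇒  sin(B) = b·sin(A)/a = 7.1·sin(53.3°)/10.2
sin(53.3°) ≈ 0.801776
sin(B) ≈ 7.1·0.801776/10.2 ≈ 5.69261/10.2 ≈ 0.558099
B = arcsin(0.558099) ≈ 33.9244°
(Since b ≤ a we need B ≤ A, so the obtuse alternative 180° − 33.9244° ≈ 146.076° is rejected.)

B = 33.92°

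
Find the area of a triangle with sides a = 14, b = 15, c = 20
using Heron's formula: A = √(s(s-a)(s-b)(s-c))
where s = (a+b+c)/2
s = (14 + 15 + 20)/2 = 49/2 = 24.5
s − a = 10.5, s − b = 9.5, s − c = 4.5
s(s−a)(s−b)(s−c) = 24.5·10.5·9.5·4.5 = 10997.4375
Area = √10997.4375 ≈ 104.869

s = 24.5, Area = 104.9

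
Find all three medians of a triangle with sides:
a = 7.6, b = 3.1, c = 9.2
Median formula: m_a = ½√(2b² + 2c² − a²) (and cyclically). a² = 57.76, b² = 9.61, c² = 84.64.
m_a = ½√(2·9.61 + 2·84.64 − 57.76) = ½√130.74 ≈ ½·11.4342 ≈ 5.71708
m_b = ½√(2·57.76 + 2·84.64 − 9.61) = ½√275.19 ≈ ½·16.5889 ≈ 8.29443
m_c = ½√(2·57.76 + 2·9.61 − 84.64) = ½√50.1 ≈ ½·7.07814 ≈ 3.53907

m_a = 5.717, m_b = 8.294, m_c = 3.539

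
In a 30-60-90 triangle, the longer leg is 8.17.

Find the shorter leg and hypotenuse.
In a 30-60-90 triangle the sides are in ratio 1 : √3 : 2, so short leg = long leg/√3 and hypotenuse = 2·(short leg).
Short leg = 8.17/√3 ≈ 8.17/1.73205 ≈ 4.71695
Hypotenuse = 2·4.71695 ≈ 9.4339

Short leg = 4.717, Hypotenuse = 9.434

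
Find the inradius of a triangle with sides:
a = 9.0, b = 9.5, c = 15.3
r = Area/s where s is the semi-perimeter.
s = (9.0 + 9.5 + 15.3)/2 = 33.8/2 = 16.9
Area = √(s(s−a)(s−b)(s−c)) = √(16.9·7.9·7.4·1.6) ≈ √1580.76 ≈ 39.7588
r ≈ 39.7588/16.9 ≈ 2.35259

r = 2.353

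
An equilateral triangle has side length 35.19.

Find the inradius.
r = Area/s with s the semi-perimeter.
Area = (√3/4)·35.19² = (√3/4)·1238.3361 ≈ 0.433013·1238.3361 ≈ 536.215
s = 3·35.19/2 = 52.785
r ≈ 536.215/52.785 ≈ 10.1585
(Equivalently r = side/(2√3) = 35.19/3.4641 ≈ 10.1585.)

r = 10.16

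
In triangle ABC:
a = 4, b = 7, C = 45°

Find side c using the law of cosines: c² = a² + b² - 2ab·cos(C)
c² = 4² + 7² − 2·4·7·cos(45°)
cos(45°) ≈ 0.707107
c² ≈ 16 + 49 − 56·(0.707107) ≈ 65 − 39.598 ≈ 25.402
c ≈ √25.402 ≈ 5.04004

c = 5.04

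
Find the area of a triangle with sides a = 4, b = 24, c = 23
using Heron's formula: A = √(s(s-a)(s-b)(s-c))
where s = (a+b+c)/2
s = (4 + 24 + 23)/2 = 51/2 = 25.5
s − a = 21.5, s − b = 1.5, s − c = 2.5
s(s−a)(s−b)(s−c) = 25.5·21.5·1.5·2.5 = 2055.9375
Area = √2055.9375 ≈ 45.3424

s = 25.5, Area = 45.34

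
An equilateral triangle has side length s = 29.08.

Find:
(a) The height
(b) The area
(a) The height splits the triangle into two 30-60-90 halves: h = s·√3/2 = 29.08·1.73205/2 ≈ 50.368/2 ≈ 25.184
(b) Area = (√3/4)·s² = (√3/4)·29.08² = (√3/4)·845.6464 ≈ 0.433013·845.6464 ≈ 366.176

Height = 25.18, Area = 366.2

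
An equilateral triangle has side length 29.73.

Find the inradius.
r = Area/s with s the semi-perimeter.
Area = (√3/4)·29.73² = (√3/4)·883.8729 ≈ 0.433013·883.8729 ≈ 382.728
s = 3·29.73/2 = 44.595
r ≈ 382.728/44.595 ≈ 8.58231
(Equivalently r = side/(2√3) = 29.73/3.4641 ≈ 8.58231.)

r = 8.582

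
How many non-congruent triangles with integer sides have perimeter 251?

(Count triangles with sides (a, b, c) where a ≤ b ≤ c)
Let a ≤ b ≤ c with a + b + c = 251. The only binding inequality is a + b > c, i.e. 251 − c > c, so c < 251/2; and c ≥ 251/3 since c is the largest side.
So 84 ≤ c ≤ 125. For each c, b runs from ⌈(251 − c)/2⌉ up to c (then a = 251 − b − c satisfies 1 ≤ a ≤ b automatically), giving c − ⌈(251 − c)/2⌉ + 1 choices.
Summing over c: 1 + 3 + 4 + 6 + … + 61 + 63  (42 terms, c = 84, …, 125) = 1344
Check (closed form: nearest integer to p²/48 for even p, (p+3)²/48 for odd p): (251+3)²/48 = 254²/48 = 64516/48 ≈ 1344.08 → 1344

1344 triangles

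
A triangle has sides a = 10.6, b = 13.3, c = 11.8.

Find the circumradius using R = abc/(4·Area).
First find the area with Heron's formula.
s = (10.6 + 13.3 + 11.8)/2 = 17.85
Area = √(s(s−a)(s−b)(s−c)) = √(17.85·7.25·4.55·6.05) ≈ √3562.4 ≈ 59.6859
abc = 10.6·13.3·11.8 = 1663.564
R = abc/(4·Area) ≈ 1663.564/(4·59.6859) = 1663.564/238.743 ≈ 6.968

R = 6.968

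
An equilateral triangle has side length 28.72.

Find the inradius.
r = Area/s with s the semi-perimeter.
Area = (√3/4)·28.72² = (√3/4)·824.8384 ≈ 0.433013·824.8384 ≈ 357.166
s = 3·28.72/2 = 43.08
r ≈ 357.166/43.08 ≈ 8.29075
(Equivalently r = side/(2√3) = 28.72/3.4641 ≈ 8.29075.)

r = 8.291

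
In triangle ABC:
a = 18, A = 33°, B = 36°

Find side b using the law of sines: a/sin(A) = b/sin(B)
a/sin(A) = b/sin(B)  ⇒  b = a·sin(B)/sin(A) = 18·sin(36°)/sin(33°)
sin(36°) ≈ 0.587785, sin(33°) ≈ 0.544639
b ≈ 18·0.587785/0.544639 ≈ 10.5801/0.544639 ≈ 19.426

b = 19.43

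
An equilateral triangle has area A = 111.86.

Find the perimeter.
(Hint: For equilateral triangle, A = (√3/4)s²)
A = (√3/4)s²  ⇒  s² = 4A/√3 = 4·111.86/√3 = 447.44/1.73205 ≈ 258.33
s ≈ √258.33 ≈ 16.0726
Perimeter = 3s ≈ 3·16.0726 ≈ 48.2179

Perimeter = 48.22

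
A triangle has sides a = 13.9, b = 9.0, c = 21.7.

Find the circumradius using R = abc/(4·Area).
First find the area with Heron's formula.
s = (13.9 + 9.0 + 21.7)/2 = 22.3
Area = √(s(s−a)(s−b)(s−c)) = √(22.3·8.4·13.3·0.6) ≈ √1494.81 ≈ 38.6628
abc = 13.9·9.0·21.7 = 2714.67
R = abc/(4·Area) ≈ 2714.67/(4·38.6628) = 2714.67/154.651 ≈ 17.5535

R = 17.55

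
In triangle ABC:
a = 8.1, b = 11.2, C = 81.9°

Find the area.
Two sides and the included angle (SAS): A = ½·a·b·sin(C) = ½·8.1·11.2·sin(81.9°)
sin(81.9°) ≈ 0.990024
A ≈ ½·90.72·0.990024 = 45.36·0.990024 ≈ 44.9075

Area = 44.91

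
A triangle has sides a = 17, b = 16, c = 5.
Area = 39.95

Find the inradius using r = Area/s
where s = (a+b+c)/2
s = (17 + 16 + 5)/2 = 38/2 = 19
r = Area/s = 39.95/19 ≈ 2.10263

r = 2.103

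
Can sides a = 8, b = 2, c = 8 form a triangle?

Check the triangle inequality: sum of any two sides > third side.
a + b vs c: 8 + 2 = 10 > 8  ✓
a + c vs b: 8 + 8 = 16 > 2  ✓
b + c vs a: 2 + 8 = 10 > 8  ✓

Yes, triangle inequality satisfied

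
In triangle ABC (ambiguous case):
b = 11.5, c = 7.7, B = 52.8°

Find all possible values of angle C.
b/sin(B) = c/sin(C)  ⇒  sin(C) = c·sin(B)/b = 7.7·sin(52.8°)/11.5
sin(52.8°) ≈ 0.79653
sin(C) ≈ 7.7·0.79653/11.5 ≈ 6.13328/11.5 ≈ 0.533329
Candidate 1: C₁ = arcsin(0.533329) ≈ 32.2306°  →  A = 180° − 52.8° − 32.2306° ≈ 94.9694° > 0, valid
Candidate 2: C₂ = 180° − C₁ ≈ 147.769°  →  A = 180° − 52.8° − 147.769° ≈ -20.5694° ≤ 0, not a valid triangle

C = 32.23° (one solution)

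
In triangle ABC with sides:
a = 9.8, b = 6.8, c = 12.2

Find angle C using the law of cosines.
c² = a² + b² − 2ab·cos(C)  ⇒  cos(C) = (a² + b² − c²)/(2ab)
cos(C) = (9.8² + 6.8² − 12.2²)/(2·9.8·6.8) = (96.04 + 46.24 − 148.84)/133.28 = -6.56/133.28 ≈ -0.0492197
C = arccos(-0.0492197) ≈ 92.8212°

C = 92.82°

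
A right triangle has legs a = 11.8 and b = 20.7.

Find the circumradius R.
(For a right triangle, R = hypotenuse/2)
Hypotenuse c = √(a² + b²) = √(139.24 + 428.49) = √567.73 ≈ 23.8271
R = c/2 ≈ 23.8271/2 ≈ 11.9135

R = 11.91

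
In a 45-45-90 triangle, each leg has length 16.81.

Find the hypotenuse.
In a 45-45-90 triangle the sides are in ratio 1 : 1 : √2, so hypotenuse = leg·√2.
Hypotenuse = 16.81·√2 ≈ 16.81·1.41421 ≈ 23.7729

Hypotenuse = 16.81√2 = 23.77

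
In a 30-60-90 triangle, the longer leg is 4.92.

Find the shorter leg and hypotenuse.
In a 30-60-90 triangle the sides are in ratio 1 : √3 : 2, so short leg = long leg/√3 and hypotenuse = 2·(short leg).
Short leg = 4.92/√3 ≈ 4.92/1.73205 ≈ 2.84056
Hypotenuse = 2·2.84056 ≈ 5.68113

Short leg = 2.841, Hypotenuse = 5.681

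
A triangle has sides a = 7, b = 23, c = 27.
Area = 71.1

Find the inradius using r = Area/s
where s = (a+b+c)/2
s = (7 + 23 + 27)/2 = 57/2 = 28.5
r = Area/s = 71.1/28.5 ≈ 2.49474

r = 2.495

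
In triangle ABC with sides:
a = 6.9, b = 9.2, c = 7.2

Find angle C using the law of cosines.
c² = a² + b² − 2ab·cos(C)  ⇒  cos(C) = (a² + b² − c²)/(2ab)
cos(C) = (6.9² + 9.2² − 7.2²)/(2·6.9·9.2) = (47.61 + 84.64 − 51.84)/126.96 = 80.41/126.96 ≈ 0.633349
C = arccos(0.633349) ≈ 50.7024°

C = 50.7°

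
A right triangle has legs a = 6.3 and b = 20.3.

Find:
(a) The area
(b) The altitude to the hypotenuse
(a) The legs are perpendicular, so Area = ½·a·b = ½·6.3·20.3 = ½·127.89 = 63.945
(b) Hypotenuse c = √(a² + b²) = √(39.69 + 412.09) = √451.78 ≈ 21.2551
    Area = ½·c·h_c  ⇒  h_c = 2·Area/c = 127.89/21.2551 ≈ 6.0169

Area = 63.945, h_c = 6.017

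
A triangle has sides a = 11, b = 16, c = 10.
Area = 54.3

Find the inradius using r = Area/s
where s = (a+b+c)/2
s = (11 + 16 + 10)/2 = 37/2 = 18.5
r = Area/s = 54.3/18.5 ≈ 2.93514

r = 2.935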